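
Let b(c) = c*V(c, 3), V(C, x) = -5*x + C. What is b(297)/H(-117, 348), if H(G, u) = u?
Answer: 13959/58 ≈ 240.67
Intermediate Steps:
V(C, x) = C - 5*x
b(c) = c*(-15 + c) (b(c) = c*(c - 5*3) = c*(c - 15) = c*(-15 + c))
b(297)/H(-117, 348) = (297*(-15 + 297))/348 = (297*282)*(1/348) = 83754*(1/348) = 13959/58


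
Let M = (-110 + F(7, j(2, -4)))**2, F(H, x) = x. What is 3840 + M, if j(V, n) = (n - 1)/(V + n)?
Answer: 61585/4 ≈ 15396.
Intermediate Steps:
j(V, n) = (-1 + n)/(V + n)
M = 46225/4 (M = (-110 + (-1 - 4)/(2 - 4))**2 = (-110 - 5/(-2))**2 = (-110 - 1/2*(-5))**2 = (-110 + 5/2)**2 = (-215/2)**2 = 46225/4 ≈ 11556.)
3840 + M = 3840 + 46225/4 = 61585/4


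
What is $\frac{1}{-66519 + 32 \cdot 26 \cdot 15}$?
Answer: $- \frac{1}{54039} \approx -1.8505 \cdot 10^{-5}$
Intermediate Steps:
$\frac{1}{-66519 + 32 \cdot 26 \cdot 15} = \frac{1}{-66519 + 832 \cdot 15} = \frac{1}{-66519 + 12480} = \frac{1}{-54039} = - \frac{1}{54039}$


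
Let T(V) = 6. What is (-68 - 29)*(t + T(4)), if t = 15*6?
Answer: -9312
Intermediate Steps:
t = 90
(-68 - 29)*(t + T(4)) = (-68 - 29)*(90 + 6) = -97*96 = -9312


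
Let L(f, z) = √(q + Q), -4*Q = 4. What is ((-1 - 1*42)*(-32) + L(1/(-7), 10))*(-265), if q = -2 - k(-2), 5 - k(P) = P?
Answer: -364640 - 265*I*√10 ≈ -3.6464e+5 - 838.0*I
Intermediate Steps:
k(P) = 5 - P
Q = -1 (Q = -¼*4 = -1)
q = -9 (q = -2 - (5 - 1*(-2)) = -2 - (5 + 2) = -2 - 1*7 = -2 - 7 = -9)
L(f, z) = I*√10 (L(f, z) = √(-9 - 1) = √(-10) = I*√10)
((-1 - 1*42)*(-32) + L(1/(-7), 10))*(-265) = ((-1 - 1*42)*(-32) + I*√10)*(-265) = ((-1 - 42)*(-32) + I*√10)*(-265) = (-43*(-32) + I*√10)*(-265) = (1376 + I*√10)*(-265) = -364640 - 265*I*√10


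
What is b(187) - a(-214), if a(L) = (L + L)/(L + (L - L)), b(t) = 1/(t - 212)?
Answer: -51/25 ≈ -2.0400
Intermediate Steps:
b(t) = 1/(-212 + t)
a(L) = 2 (a(L) = (2*L)/(L + 0) = (2*L)/L = 2)
b(187) - a(-214) = 1/(-212 + 187) - 1*2 = 1/(-25) - 2 = -1/25 - 2 = -51/25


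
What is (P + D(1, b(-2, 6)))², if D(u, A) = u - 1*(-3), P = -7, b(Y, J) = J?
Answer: 9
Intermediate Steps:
D(u, A) = 3 + u (D(u, A) = u + 3 = 3 + u)
(P + D(1, b(-2, 6)))² = (-7 + (3 + 1))² = (-7 + 4)² = (-3)² = 9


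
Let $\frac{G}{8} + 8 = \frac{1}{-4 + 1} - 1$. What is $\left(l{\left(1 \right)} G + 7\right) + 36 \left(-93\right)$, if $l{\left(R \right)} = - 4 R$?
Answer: $- \frac{9127}{3} \approx -3042.3$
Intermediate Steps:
$G = - \frac{224}{3}$ ($G = -64 + 8 \left(\frac{1}{-4 + 1} - 1\right) = -64 + 8 \left(\frac{1}{-3} - 1\right) = -64 + 8 \left(- \frac{1}{3} - 1\right) = -64 + 8 \left(- \frac{4}{3}\right) = -64 - \frac{32}{3} = - \frac{224}{3} \approx -74.667$)
$\left(l{\left(1 \right)} G + 7\right) + 36 \left(-93\right) = \left(\left(-4\right) 1 \left(- \frac{224}{3}\right) + 7\right) + 36 \left(-93\right) = \left(\left(-4\right) \left(- \frac{224}{3}\right) + 7\right) - 3348 = \left(\frac{896}{3} + 7\right) - 3348 = \frac{917}{3} - 3348 = - \frac{9127}{3}$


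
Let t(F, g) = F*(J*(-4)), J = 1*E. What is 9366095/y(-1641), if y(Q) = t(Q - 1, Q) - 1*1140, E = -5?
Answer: -1873219/6796 ≈ -275.64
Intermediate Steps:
J = -5 (J = 1*(-5) = -5)
t(F, g) = 20*F (t(F, g) = F*(-5*(-4)) = F*20 = 20*F)
y(Q) = -1160 + 20*Q (y(Q) = 20*(Q - 1) - 1*1140 = 20*(-1 + Q) - 1140 = (-20 + 20*Q) - 1140 = -1160 + 20*Q)
9366095/y(-1641) = 9366095/(-1160 + 20*(-1641)) = 9366095/(-1160 - 32820) = 9366095/(-33980) = 9366095*(-1/33980) = -1873219/6796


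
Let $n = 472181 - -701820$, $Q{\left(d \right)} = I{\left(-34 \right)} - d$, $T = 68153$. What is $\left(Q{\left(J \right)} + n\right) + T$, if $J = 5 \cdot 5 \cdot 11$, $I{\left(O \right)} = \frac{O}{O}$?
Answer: $1241880$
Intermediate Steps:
$I{\left(O \right)} = 1$
$J = 275$ ($J = 25 \cdot 11 = 275$)
$Q{\left(d \right)} = 1 - d$
$n = 1174001$ ($n = 472181 + 701820 = 1174001$)
$\left(Q{\left(J \right)} + n\right) + T = \left(\left(1 - 275\right) + 1174001\right) + 68153 = \left(-274 + 1174001\right) + 68153 = 1173727 + 68153 = 1241880$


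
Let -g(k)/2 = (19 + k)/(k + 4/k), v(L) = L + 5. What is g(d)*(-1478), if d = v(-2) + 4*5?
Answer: 2855496/533 ≈ 5357.4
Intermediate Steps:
v(L) = 5 + L
d = 23 (d = (5 - 2) + 4*5 = 3 + 20 = 23)
g(k) = -2*(19 + k)/(k + 4/k)
g(d)*(-1478) = -2*23*(19 + 23)/(4 + 23²)*(-1478) = -2*23*42/(4 + 529)*(-1478) = -2*23*42/533*(-1478) = -2*23*1/533*42*(-1478) = -1932/533*(-1478) = 2855496/533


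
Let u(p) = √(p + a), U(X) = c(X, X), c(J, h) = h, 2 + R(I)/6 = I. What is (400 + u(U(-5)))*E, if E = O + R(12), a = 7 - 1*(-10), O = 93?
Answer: 61200 + 306*√3 ≈ 61730.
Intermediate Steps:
R(I) = -12 + 6*I
a = 17 (a = 7 + 10 = 17)
U(X) = X
u(p) = √(17 + p) (u(p) = √(p + 17) = √(17 + p))
E = 153 (E = 93 + (-12 + 6*12) = 93 + (-12 + 72) = 93 + 60 = 153)
(400 + u(U(-5)))*E = (400 + √(17 - 5))*153 = (400 + √12)*153 = (400 + 2*√3)*153 = 61200 + 306*√3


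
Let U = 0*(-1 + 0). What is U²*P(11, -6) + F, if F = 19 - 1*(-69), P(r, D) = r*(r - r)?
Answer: 88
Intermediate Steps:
P(r, D) = 0 (P(r, D) = r*0 = 0)
F = 88 (F = 19 + 69 = 88)
U = 0 (U = 0*(-1) = 0)
U²*P(11, -6) + F = 0²*0 + 88 = 0*0 + 88 = 0 + 88 = 88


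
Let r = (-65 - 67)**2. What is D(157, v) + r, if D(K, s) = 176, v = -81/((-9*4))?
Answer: 17600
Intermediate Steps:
v = 9/4 (v = -81/(-36) = -81*(-1/36) = 9/4 ≈ 2.2500)
r = 17424 (r = (-132)**2 = 17424)
D(157, v) + r = 176 + 17424 = 17600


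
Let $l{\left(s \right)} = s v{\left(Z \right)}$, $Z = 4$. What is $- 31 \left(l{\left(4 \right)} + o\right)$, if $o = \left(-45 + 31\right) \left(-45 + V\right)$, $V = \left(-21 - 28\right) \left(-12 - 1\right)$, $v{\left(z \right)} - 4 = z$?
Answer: $255936$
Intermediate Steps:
$v{\left(z \right)} = 4 + z$
$V = 637$ ($V = \left(-49\right) \left(-13\right) = 637$)
$l{\left(s \right)} = 8 s$ ($l{\left(s \right)} = s \left(4 + 4\right) = s 8 = 8 s$)
$o = -8288$ ($o = \left(-45 + 31\right) \left(-45 + 637\right) = \left(-14\right) 592 = -8288$)
$- 31 \left(l{\left(4 \right)} + o\right) = - 31 \left(8 \cdot 4 - 8288\right) = - 31 \left(32 - 8288\right) = \left(-31\right) \left(-8256\right) = 255936$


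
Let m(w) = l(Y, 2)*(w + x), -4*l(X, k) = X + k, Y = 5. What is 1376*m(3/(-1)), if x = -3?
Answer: 14448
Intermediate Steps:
l(X, k) = -X/4 - k/4 (l(X, k) = -(X + k)/4 = -X/4 - k/4)
m(w) = 21/4 - 7*w/4 (m(w) = (-¼*5 - ¼*2)*(w - 3) = (-5/4 - ½)*(-3 + w) = -7*(-3 + w)/4 = 21/4 - 7*w/4)
1376*m(3/(-1)) = 1376*(21/4 - 21/(4*(-1))) = 1376*(21/4 - 21*(-1)/4) = 1376*(21/4 - 7/4*(-3)) = 1376*(21/4 + 21/4) = 1376*(21/2) = 14448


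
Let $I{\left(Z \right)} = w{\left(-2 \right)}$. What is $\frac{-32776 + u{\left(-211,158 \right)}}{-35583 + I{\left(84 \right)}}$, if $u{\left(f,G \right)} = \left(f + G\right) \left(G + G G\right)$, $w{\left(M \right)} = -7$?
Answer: $\frac{682121}{17795} \approx 38.332$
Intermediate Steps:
$I{\left(Z \right)} = -7$
$u{\left(f,G \right)} = \left(G + f\right) \left(G + G^{2}\right)$
$\frac{-32776 + u{\left(-211,158 \right)}}{-35583 + I{\left(84 \right)}} = \frac{-32776 + 158 \left(158 - 211 + 158^{2} + 158 \left(-211\right)\right)}{-35583 - 7} = \frac{-32776 + 158 \left(158 - 211 + 24964 - 33338\right)}{-35590} = \left(-32776 + 158 \left(-8427\right)\right) \left(- \frac{1}{35590}\right) = \left(-32776 - 1331466\right) \left(- \frac{1}{35590}\right) = \left(-1364242\right) \left(- \frac{1}{35590}\right) = \frac{682121}{17795}$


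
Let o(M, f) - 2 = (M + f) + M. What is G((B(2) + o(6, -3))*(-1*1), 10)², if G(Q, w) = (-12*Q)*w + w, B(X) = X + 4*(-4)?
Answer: 122500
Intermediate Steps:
o(M, f) = 2 + f + 2*M (o(M, f) = 2 + ((M + f) + M) = 2 + (f + 2*M) = 2 + f + 2*M)
B(X) = -16 + X (B(X) = X - 16 = -16 + X)
G(Q, w) = w - 12*Q*w (G(Q, w) = -12*Q*w + w = w - 12*Q*w)
G((B(2) + o(6, -3))*(-1*1), 10)² = (10*(1 - 12*((-16 + 2) + (2 - 3 + 2*6))*(-1*1)))² = (10*(1 - 12*(-14 + (2 - 3 + 12))*(-1)))² = (10*(1 - 12*(-14 + 11)*(-1)))² = (10*(1 - (-36)*(-1)))² = (10*(1 - 12*3))² = (10*(1 - 36))² = (10*(-35))² = (-350)² = 122500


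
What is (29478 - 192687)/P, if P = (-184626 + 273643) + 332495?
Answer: -54403/140504 ≈ -0.38720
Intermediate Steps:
P = 421512 (P = 89017 + 332495 = 421512)
(29478 - 192687)/P = (29478 - 192687)/421512 = -163209*1/421512 = -54403/140504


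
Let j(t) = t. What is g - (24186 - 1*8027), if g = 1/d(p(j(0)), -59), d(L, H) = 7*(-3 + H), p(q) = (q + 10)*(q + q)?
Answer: -7013007/434 ≈ -16159.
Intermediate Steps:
p(q) = 2*q*(10 + q) (p(q) = (10 + q)*(2*q) = 2*q*(10 + q))
d(L, H) = -21 + 7*H
g = -1/434 (g = 1/(-21 + 7*(-59)) = 1/(-21 - 413) = 1/(-434) = -1/434 ≈ -0.0023041)
g - (24186 - 1*8027) = -1/434 - (24186 - 1*8027) = -1/434 - (24186 - 8027) = -1/434 - 1*16159 = -1/434 - 16159 = -7013007/434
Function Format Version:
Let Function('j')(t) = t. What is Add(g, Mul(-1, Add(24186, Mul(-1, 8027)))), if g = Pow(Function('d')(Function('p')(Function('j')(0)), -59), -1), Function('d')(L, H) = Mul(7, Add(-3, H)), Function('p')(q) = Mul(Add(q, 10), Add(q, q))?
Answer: Rational(-7013007, 434) ≈ -16159.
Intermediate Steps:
Function('p')(q) = Mul(2, q, Add(10, q)) (Function('p')(q) = Mul(Add(10, q), Mul(2, q)) = Mul(2, q, Add(10, q)))
Function('d')(L, H) = Add(-21, Mul(7, H))
g = Rational(-1, 434) (g = Pow(Add(-21, Mul(7, -59)), -1) = Pow(Add(-21, -413), -1) = Pow(-434, -1) = Rational(-1, 434) ≈ -0.0023041)
Add(g, Mul(-1, Add(24186, Mul(-1, 8027)))) = Add(Rational(-1, 434), Mul(-1, Add(24186, Mul(-1, 8027)))) = Add(Rational(-1, 434), Mul(-1, Add(24186, -8027))) = Add(Rational(-1, 434), Mul(-1, 16159)) = Add(Rational(-1, 434), -16159) = Rational(-7013007, 434)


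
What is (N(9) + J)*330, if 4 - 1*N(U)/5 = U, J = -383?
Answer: -134640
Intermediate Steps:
N(U) = 20 - 5*U
(N(9) + J)*330 = ((20 - 5*9) - 383)*330 = ((20 - 45) - 383)*330 = (-25 - 383)*330 = -408*330 = -134640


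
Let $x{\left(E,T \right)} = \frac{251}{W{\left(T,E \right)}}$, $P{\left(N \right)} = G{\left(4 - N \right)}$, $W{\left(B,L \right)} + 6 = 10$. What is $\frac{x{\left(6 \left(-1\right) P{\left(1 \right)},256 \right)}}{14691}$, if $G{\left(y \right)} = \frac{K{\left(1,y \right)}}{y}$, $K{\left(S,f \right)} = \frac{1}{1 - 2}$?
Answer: $\frac{251}{58764} \approx 0.0042713$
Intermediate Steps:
$W{\left(B,L \right)} = 4$ ($W{\left(B,L \right)} = -6 + 10 = 4$)
$K{\left(S,f \right)} = -1$ ($K{\left(S,f \right)} = \frac{1}{-1} = -1$)
$G{\left(y \right)} = - \frac{1}{y}$
$P{\left(N \right)} = - \frac{1}{4 - N}$
$x{\left(E,T \right)} = \frac{251}{4}$
$\frac{x{\left(6 \left(-1\right) P{\left(1 \right)},256 \right)}}{14691} = \frac{251}{4 \cdot 14691} = \frac{251}{4} \cdot \frac{1}{14691} = \frac{251}{58764}$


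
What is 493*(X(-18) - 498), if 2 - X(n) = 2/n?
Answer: -2200259/9 ≈ -2.4447e+5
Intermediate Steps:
X(n) = 2 - 2/n
493*(X(-18) - 498) = 493*((2 - 2/(-18)) - 498) = 493*((2 - 2*(-1/18)) - 498) = 493*((2 + 1/9) - 498) = 493*(19/9 - 498) = 493*(-4463/9) = -2200259/9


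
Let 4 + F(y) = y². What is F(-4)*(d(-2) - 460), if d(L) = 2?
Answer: -5496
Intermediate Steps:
F(y) = -4 + y²
F(-4)*(d(-2) - 460) = (-4 + (-4)²)*(2 - 460) = (-4 + 16)*(-458) = 12*(-458) = -5496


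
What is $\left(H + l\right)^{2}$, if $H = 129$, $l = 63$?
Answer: $36864$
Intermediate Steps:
$\left(H + l\right)^{2} = \left(129 + 63\right)^{2} = 192^{2} = 36864$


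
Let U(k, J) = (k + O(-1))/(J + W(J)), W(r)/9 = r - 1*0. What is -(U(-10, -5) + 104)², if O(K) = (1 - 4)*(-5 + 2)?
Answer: -27050401/2500 ≈ -10820.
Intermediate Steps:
W(r) = 9*r (W(r) = 9*(r - 1*0) = 9*(r + 0) = 9*r)
O(K) = 9 (O(K) = -3*(-3) = 9)
U(k, J) = (9 + k)/(10*J) (U(k, J) = (k + 9)/(J + 9*J) = (9 + k)/((10*J)) = (9 + k)*(1/(10*J)) = (9 + k)/(10*J))
-(U(-10, -5) + 104)² = -((⅒)*(9 - 10)/(-5) + 104)² = -((⅒)*(-⅕)*(-1) + 104)² = -(1/50 + 104)² = -(5201/50)² = -1*27050401/2500 = -27050401/2500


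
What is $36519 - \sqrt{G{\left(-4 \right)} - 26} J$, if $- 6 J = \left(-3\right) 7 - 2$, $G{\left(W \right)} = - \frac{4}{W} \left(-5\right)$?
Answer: $36519 - \frac{23 i \sqrt{31}}{6} \approx 36519.0 - 21.343 i$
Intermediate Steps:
$G{\left(W \right)} = \frac{20}{W}$
$J = \frac{23}{6}$ ($J = - \frac{\left(-3\right) 7 - 2}{6} = - \frac{-21 - 2}{6} = \left(- \frac{1}{6}\right) \left(-23\right) = \frac{23}{6} \approx 3.8333$)
$36519 - \sqrt{G{\left(-4 \right)} - 26} J = 36519 - \sqrt{\frac{20}{-4} - 26} \cdot \frac{23}{6} = 36519 - \sqrt{20 \left(- \frac{1}{4}\right) - 26} \cdot \frac{23}{6} = 36519 - \sqrt{-5 - 26} \cdot \frac{23}{6} = 36519 - \sqrt{-31} \cdot \frac{23}{6} = 36519 - i \sqrt{31} \cdot \frac{23}{6} = 36519 - \frac{23 i \sqrt{31}}{6}$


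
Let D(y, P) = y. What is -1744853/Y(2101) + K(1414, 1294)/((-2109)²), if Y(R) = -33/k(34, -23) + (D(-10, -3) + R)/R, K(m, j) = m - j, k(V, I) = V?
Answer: -20533037922689246/290100683 ≈ -7.0779e+7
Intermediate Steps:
Y(R) = -33/34 + (-10 + R)/R
-1744853/Y(2101) + K(1414, 1294)/((-2109)²) = -1744853*71434/(-340 + 2101) + (1414 - 1*1294)/((-2109)²) = -1744853/((1/34)*(1/2101)*1761) + (1414 - 1294)/4447881 = -1744853/1761/71434 + 120*(1/4447881) = -1744853*71434/1761 + 40/1482627 = -124641829202/1761 + 40/1482627 = -20533037922689246/290100683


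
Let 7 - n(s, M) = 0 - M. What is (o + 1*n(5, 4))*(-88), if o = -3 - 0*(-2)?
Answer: -704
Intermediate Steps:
n(s, M) = 7 + M (n(s, M) = 7 - (0 - M) = 7 - (-1)*M = 7 + M)
o = -3 (o = -3 - 3*0 = -3 + 0 = -3)
(o + 1*n(5, 4))*(-88) = (-3 + 1*(7 + 4))*(-88) = (-3 + 1*11)*(-88) = (-3 + 11)*(-88) = 8*(-88) = -704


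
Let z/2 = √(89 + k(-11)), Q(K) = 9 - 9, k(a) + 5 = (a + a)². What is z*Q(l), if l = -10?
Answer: 0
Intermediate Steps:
k(a) = -5 + 4*a² (k(a) = -5 + (a + a)² = -5 + (2*a)² = -5 + 4*a²)
Q(K) = 0
z = 4*√142 (z = 2*√(89 + (-5 + 4*(-11)²)) = 2*√(89 + (-5 + 4*121)) = 2*√(89 + (-5 + 484)) = 2*√(89 + 479) = 2*√568 = 2*(2*√142) = 4*√142 ≈ 47.666)
z*Q(l) = (4*√142)*0 = 0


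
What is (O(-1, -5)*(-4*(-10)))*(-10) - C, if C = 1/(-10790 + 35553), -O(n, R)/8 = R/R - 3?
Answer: -158483201/24763 ≈ -6400.0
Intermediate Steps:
O(n, R) = 16 (O(n, R) = -8*(R/R - 3) = -8*(1 - 3) = -8*(-2) = 16)
C = 1/24763 ≈ 4.0383e-5
(O(-1, -5)*(-4*(-10)))*(-10) - C = (16*(-4*(-10)))*(-10) - 1*1/24763 = (16*40)*(-10) - 1/24763 = 640*(-10) - 1/24763 = -6400 - 1/24763 = -158483201/24763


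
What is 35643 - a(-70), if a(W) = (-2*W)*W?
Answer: 45443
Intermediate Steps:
a(W) = -2*W**2
35643 - a(-70) = 35643 - (-2)*(-70)**2 = 35643 - (-2)*4900 = 35643 - 1*(-9800) = 35643 + 9800 = 45443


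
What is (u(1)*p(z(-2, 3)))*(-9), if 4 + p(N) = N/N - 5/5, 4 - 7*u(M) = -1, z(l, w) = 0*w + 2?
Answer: 180/7 ≈ 25.714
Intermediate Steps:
z(l, w) = 2 (z(l, w) = 0 + 2 = 2)
u(M) = 5/7 (u(M) = 4/7 - 1/7*(-1) = 4/7 + 1/7 = 5/7)
p(N) = -4 (p(N) = -4 + (N/N - 5/5) = -4 + (1 - 5*1/5) = -4 + (1 - 1) = -4 + 0 = -4)
(u(1)*p(z(-2, 3)))*(-9) = ((5/7)*(-4))*(-9) = -20/7*(-9) = 180/7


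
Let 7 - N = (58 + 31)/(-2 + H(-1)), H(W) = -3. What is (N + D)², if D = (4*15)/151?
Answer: 361912576/570025 ≈ 634.91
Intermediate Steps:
D = 60/151 (D = 60*(1/151) = 60/151 ≈ 0.39735)
N = 124/5 (N = 7 - (58 + 31)/(-2 - 3) = 7 - 89/(-5) = 7 - 89*(-1)/5 = 7 - 1*(-89/5) = 7 + 89/5 = 124/5 ≈ 24.800)
(N + D)² = (124/5 + 60/151)² = (19024/755)² = 361912576/570025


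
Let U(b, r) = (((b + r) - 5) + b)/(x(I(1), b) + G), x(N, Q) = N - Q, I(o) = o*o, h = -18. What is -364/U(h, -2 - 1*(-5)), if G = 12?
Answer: 5642/19 ≈ 296.95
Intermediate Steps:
I(o) = o**2
U(b, r) = (-5 + r + 2*b)/(13 - b) (U(b, r) = (((b + r) - 5) + b)/((1**2 - b) + 12) = ((-5 + b + r) + b)/((1 - b) + 12) = (-5 + r + 2*b)/(13 - b))
-364/U(h, -2 - 1*(-5)) = -364*(-13 - 18)/(5 - (-2 - 1*(-5)) - 2*(-18)) = -364*(-31/(5 - (-2 + 5) + 36)) = -364*(-31/(5 - 1*3 + 36)) = -364*(-31/(5 - 3 + 36)) = -364/((-1/31*38)) = -364/(-38/31) = -364*(-31/38) = 5642/19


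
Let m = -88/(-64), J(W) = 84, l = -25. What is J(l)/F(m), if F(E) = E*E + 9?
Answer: 5376/697 ≈ 7.7131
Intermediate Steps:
m = 11/8 (m = -88*(-1/64) = 11/8 ≈ 1.3750)
F(E) = 9 + E**2 (F(E) = E**2 + 9 = 9 + E**2)
J(l)/F(m) = 84/(9 + (11/8)**2) = 84/(9 + 121/64) = 84/(697/64) = 84*(64/697) = 5376/697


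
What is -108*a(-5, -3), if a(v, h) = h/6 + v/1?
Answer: 594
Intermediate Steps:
a(v, h) = v + h/6 (a(v, h) = h*(⅙) + v*1 = h/6 + v = v + h/6)
-108*a(-5, -3) = -108*(-5 + (⅙)*(-3)) = -108*(-5 - ½) = -108*(-11/2) = 594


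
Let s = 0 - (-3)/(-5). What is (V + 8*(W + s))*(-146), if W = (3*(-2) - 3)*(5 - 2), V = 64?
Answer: 114464/5 ≈ 22893.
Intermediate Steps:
s = -⅗ (s = 0 - (-3)*(-1)/5 = 0 - 1*⅗ = 0 - ⅗ = -⅗ ≈ -0.60000)
W = -27 (W = (-6 - 3)*3 = -9*3 = -27)
(V + 8*(W + s))*(-146) = (64 + 8*(-27 - ⅗))*(-146) = (64 + 8*(-138/5))*(-146) = (64 - 1104/5)*(-146) = -784/5*(-146) = 114464/5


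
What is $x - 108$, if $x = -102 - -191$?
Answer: $-19$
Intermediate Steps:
$x = 89$ ($x = -102 + 191 = 89$)
$x - 108 = 89 - 108 = -19$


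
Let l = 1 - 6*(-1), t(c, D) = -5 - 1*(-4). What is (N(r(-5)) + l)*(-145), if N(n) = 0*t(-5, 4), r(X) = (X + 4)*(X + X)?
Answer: -1015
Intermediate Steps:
t(c, D) = -1 (t(c, D) = -5 + 4 = -1)
r(X) = 2*X*(4 + X) (r(X) = (4 + X)*(2*X) = 2*X*(4 + X))
l = 7 (l = 1 + 6 = 7)
N(n) = 0 (N(n) = 0*(-1) = 0)
(N(r(-5)) + l)*(-145) = (0 + 7)*(-145) = 7*(-145) = -1015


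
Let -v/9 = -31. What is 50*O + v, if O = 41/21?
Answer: 7909/21 ≈ 376.62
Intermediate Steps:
v = 279 (v = -9*(-31) = 279)
O = 41/21 (O = 41*(1/21) = 41/21 ≈ 1.9524)
50*O + v = 50*(41/21) + 279 = 2050/21 + 279 = 7909/21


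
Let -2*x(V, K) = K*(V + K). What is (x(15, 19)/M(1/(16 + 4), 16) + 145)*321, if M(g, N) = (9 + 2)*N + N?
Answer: 2944319/64 ≈ 46005.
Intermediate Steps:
x(V, K) = -K*(K + V)/2 (x(V, K) = -K*(V + K)/2 = -K*(K + V)/2)
M(g, N) = 12*N (M(g, N) = 11*N + N = 12*N)
(x(15, 19)/M(1/(16 + 4), 16) + 145)*321 = ((-1/2*19*(19 + 15))/((12*16)) + 145)*321 = (-1/2*19*34/192 + 145)*321 = (-323*1/192 + 145)*321 = (-323/192 + 145)*321 = (27517/192)*321 = 2944319/64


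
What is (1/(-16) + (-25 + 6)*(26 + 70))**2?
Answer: 851764225/256 ≈ 3.3272e+6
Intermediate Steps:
(1/(-16) + (-25 + 6)*(26 + 70))**2 = (-1/16 - 19*96)**2 = (-1/16 - 1824)**2 = (-29185/16)**2 = 851764225/256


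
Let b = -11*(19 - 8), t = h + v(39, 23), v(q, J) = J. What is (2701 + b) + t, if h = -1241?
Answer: 1362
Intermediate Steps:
t = -1218 (t = -1241 + 23 = -1218)
b = -121 (b = -11*11 = -121)
(2701 + b) + t = (2701 - 121) - 1218 = 2580 - 1218 = 1362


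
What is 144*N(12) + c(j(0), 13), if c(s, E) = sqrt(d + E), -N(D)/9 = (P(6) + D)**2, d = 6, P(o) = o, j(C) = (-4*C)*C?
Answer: -419904 + sqrt(19) ≈ -4.1990e+5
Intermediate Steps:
j(C) = -4*C**2
N(D) = -9*(6 + D)**2
c(s, E) = sqrt(6 + E)
144*N(12) + c(j(0), 13) = 144*(-9*(6 + 12)**2) + sqrt(6 + 13) = 144*(-9*18**2) + sqrt(19) = 144*(-9*324) + sqrt(19) = 144*(-2916) + sqrt(19) = -419904 + sqrt(19)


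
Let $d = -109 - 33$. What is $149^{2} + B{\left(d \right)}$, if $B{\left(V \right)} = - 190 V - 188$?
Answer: $48993$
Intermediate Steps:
$d = -142$
$B{\left(V \right)} = -188 - 190 V$
$149^{2} + B{\left(d \right)} = 149^{2} - -26792 = 22201 + \left(-188 + 26980\right) = 22201 + 26792 = 48993$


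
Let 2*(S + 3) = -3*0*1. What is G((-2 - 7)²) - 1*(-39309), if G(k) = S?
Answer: 39306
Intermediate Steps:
S = -3 (S = -3 + (-3*0*1)/2 = -3 + (0*1)/2 = -3 + (½)*0 = -3 + 0 = -3)
G(k) = -3
G((-2 - 7)²) - 1*(-39309) = -3 - 1*(-39309) = -3 + 39309 = 39306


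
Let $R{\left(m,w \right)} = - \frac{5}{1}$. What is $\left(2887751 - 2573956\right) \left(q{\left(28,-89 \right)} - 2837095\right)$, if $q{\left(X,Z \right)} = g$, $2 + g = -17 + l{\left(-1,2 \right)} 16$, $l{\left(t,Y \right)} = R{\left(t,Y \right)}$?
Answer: $-890297291230$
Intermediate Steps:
$R{\left(m,w \right)} = -5$ ($R{\left(m,w \right)} = \left(-5\right) 1 = -5$)
$l{\left(t,Y \right)} = -5$
$g = -99$ ($g = -2 - 97 = -99$)
$q{\left(X,Z \right)} = -99$
$\left(2887751 - 2573956\right) \left(q{\left(28,-89 \right)} - 2837095\right) = \left(2887751 - 2573956\right) \left(-99 - 2837095\right) = 313795 \left(-2837194\right) = -890297291230$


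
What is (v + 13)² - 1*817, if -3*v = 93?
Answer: -493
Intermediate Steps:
v = -31 (v = -⅓*93 = -31)
(v + 13)² - 1*817 = (-31 + 13)² - 1*817 = (-18)² - 817 = 324 - 817 = -493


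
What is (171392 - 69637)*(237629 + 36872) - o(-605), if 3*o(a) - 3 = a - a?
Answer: 27931849254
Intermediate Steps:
o(a) = 1 (o(a) = 1 + (a - a)/3 = 1 + (⅓)*0 = 1 + 0 = 1)
(171392 - 69637)*(237629 + 36872) - o(-605) = (171392 - 69637)*(237629 + 36872) - 1*1 = 101755*274501 - 1 = 27931849255 - 1 = 27931849254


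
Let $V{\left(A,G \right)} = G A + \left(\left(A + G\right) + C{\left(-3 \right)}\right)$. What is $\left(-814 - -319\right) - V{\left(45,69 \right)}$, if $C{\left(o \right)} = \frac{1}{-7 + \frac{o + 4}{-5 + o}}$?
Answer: $- \frac{211690}{57} \approx -3713.9$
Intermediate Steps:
$C{\left(o \right)} = \frac{1}{-7 + \frac{4 + o}{-5 + o}}$
$V{\left(A,G \right)} = - \frac{8}{57} + A + G + A G$ ($V{\left(A,G \right)} = G A + \left(\left(A + G\right) + \frac{5 - -3}{3 \left(-13 + 2 \left(-3\right)\right)}\right) = A G + \left(\left(A + G\right) + \frac{5 + 3}{3 \left(-13 - 6\right)}\right) = A G + \left(\left(A + G\right) + \frac{1}{3} \frac{1}{-19} \cdot 8\right) = A G + \left(\left(A + G\right) + \frac{1}{3} \left(- \frac{1}{19}\right) 8\right) = A G - \left(\frac{8}{57} - A - G\right) = A G + \left(- \frac{8}{57} + A + G\right) = - \frac{8}{57} + A + G + A G$)
$\left(-814 - -319\right) - V{\left(45,69 \right)} = \left(-814 - -319\right) - \left(- \frac{8}{57} + 45 + 69 + 45 \cdot 69\right) = \left(-814 + 319\right) - \left(- \frac{8}{57} + 45 + 69 + 3105\right) = -495 - \frac{183475}{57} = - \frac{211690}{57}$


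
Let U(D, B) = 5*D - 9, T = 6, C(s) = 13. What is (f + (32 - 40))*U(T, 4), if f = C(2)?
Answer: 105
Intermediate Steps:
f = 13
U(D, B) = -9 + 5*D
(f + (32 - 40))*U(T, 4) = (13 + (32 - 40))*(-9 + 5*6) = (13 - 8)*(-9 + 30) = 5*21 = 105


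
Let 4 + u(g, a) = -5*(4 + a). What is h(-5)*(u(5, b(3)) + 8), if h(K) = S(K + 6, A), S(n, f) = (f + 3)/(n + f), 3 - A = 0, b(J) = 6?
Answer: -69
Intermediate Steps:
A = 3 (A = 3 - 1*0 = 3 + 0 = 3)
S(n, f) = (3 + f)/(f + n)
h(K) = 6/(9 + K) (h(K) = (3 + 3)/(3 + (K + 6)) = 6/(3 + (6 + K)) = 6/(9 + K))
u(g, a) = -24 - 5*a (u(g, a) = -4 - 5*(4 + a) = -4 + (-20 - 5*a) = -24 - 5*a)
h(-5)*(u(5, b(3)) + 8) = (6/(9 - 5))*((-24 - 5*6) + 8) = (6/4)*((-24 - 30) + 8) = (6*(1/4))*(-54 + 8) = (3/2)*(-46) = -69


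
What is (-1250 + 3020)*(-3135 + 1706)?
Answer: -2529330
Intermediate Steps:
(-1250 + 3020)*(-3135 + 1706) = 1770*(-1429) = -2529330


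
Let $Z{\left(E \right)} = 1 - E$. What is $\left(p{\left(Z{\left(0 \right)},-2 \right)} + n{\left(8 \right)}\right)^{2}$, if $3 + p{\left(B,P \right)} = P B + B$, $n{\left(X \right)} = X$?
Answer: $16$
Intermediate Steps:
$p{\left(B,P \right)} = -3 + B + B P$ ($p{\left(B,P \right)} = -3 + \left(P B + B\right) = -3 + \left(B P + B\right) = -3 + \left(B + B P\right) = -3 + B + B P$)
$\left(p{\left(Z{\left(0 \right)},-2 \right)} + n{\left(8 \right)}\right)^{2} = \left(\left(-3 + \left(1 - 0\right) + \left(1 - 0\right) \left(-2\right)\right) + 8\right)^{2} = \left(\left(-3 + \left(1 + 0\right) + \left(1 + 0\right) \left(-2\right)\right) + 8\right)^{2} = \left(\left(-3 + 1 + 1 \left(-2\right)\right) + 8\right)^{2} = \left(\left(-3 + 1 - 2\right) + 8\right)^{2} = \left(-4 + 8\right)^{2} = 4^{2} = 16$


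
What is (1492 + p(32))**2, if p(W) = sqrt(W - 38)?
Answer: (1492 + I*sqrt(6))**2 ≈ 2.2261e+6 + 7309.0*I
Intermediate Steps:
p(W) = sqrt(-38 + W)
(1492 + p(32))**2 = (1492 + sqrt(-38 + 32))**2 = (1492 + sqrt(-6))**2 = (1492 + I*sqrt(6))**2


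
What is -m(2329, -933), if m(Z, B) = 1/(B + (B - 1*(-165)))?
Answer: 1/1701 ≈ 0.00058789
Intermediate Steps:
m(Z, B) = 1/(165 + 2*B) (m(Z, B) = 1/(B + (B + 165)) = 1/(B + (165 + B)) = 1/(165 + 2*B))
-m(2329, -933) = -1/(165 + 2*(-933)) = -1/(165 - 1866) = -1/(-1701) = -1*(-1/1701) = 1/1701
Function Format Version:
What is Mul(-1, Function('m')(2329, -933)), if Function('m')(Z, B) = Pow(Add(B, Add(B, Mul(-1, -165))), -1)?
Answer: Rational(1, 1701) ≈ 0.00058789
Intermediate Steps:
Function('m')(Z, B) = Pow(Add(165, Mul(2, B)), -1) (Function('m')(Z, B) = Pow(Add(B, Add(B, 165)), -1) = Pow(Add(B, Add(165, B)), -1) = Pow(Add(165, Mul(2, B)), -1))
Mul(-1, Function('m')(2329, -933)) = Mul(-1, Pow(Add(165, Mul(2, -933)), -1)) = Mul(-1, Pow(Add(165, -1866), -1)) = Mul(-1, Pow(-1701, -1)) = Mul(-1, Rational(-1, 1701)) = Rational(1, 1701)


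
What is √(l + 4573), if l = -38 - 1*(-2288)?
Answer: √6823 ≈ 82.601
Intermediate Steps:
l = 2250 (l = -38 + 2288 = 2250)
√(l + 4573) = √(2250 + 4573) = √6823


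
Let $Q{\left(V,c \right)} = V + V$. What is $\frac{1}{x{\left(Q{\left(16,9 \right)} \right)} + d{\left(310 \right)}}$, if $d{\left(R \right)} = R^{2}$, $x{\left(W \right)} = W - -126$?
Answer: $\frac{1}{96258} \approx 1.0389 \cdot 10^{-5}$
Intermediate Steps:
$Q{\left(V,c \right)} = 2 V$
$x{\left(W \right)} = 126 + W$ ($x{\left(W \right)} = W + 126 = 126 + W$)
$\frac{1}{x{\left(Q{\left(16,9 \right)} \right)} + d{\left(310 \right)}} = \frac{1}{\left(126 + 2 \cdot 16\right) + 310^{2}} = \frac{1}{\left(126 + 32\right) + 96100} = \frac{1}{158 + 96100} = \frac{1}{96258}$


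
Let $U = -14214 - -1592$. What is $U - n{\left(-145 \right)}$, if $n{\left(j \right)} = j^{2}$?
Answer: $-33647$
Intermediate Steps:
$U = -12622$ ($U = -14214 + 1592 = -12622$)
$U - n{\left(-145 \right)} = -12622 - \left(-145\right)^{2} = -12622 - 21025 = -33647$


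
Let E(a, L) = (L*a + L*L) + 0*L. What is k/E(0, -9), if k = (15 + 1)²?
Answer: 256/81 ≈ 3.1605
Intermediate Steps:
E(a, L) = L² + L*a (E(a, L) = (L*a + L²) + 0 = (L² + L*a) + 0 = L² + L*a)
k = 256 (k = 16² = 256)
k/E(0, -9) = 256/((-9*(-9 + 0))) = 256/((-9*(-9))) = 256/81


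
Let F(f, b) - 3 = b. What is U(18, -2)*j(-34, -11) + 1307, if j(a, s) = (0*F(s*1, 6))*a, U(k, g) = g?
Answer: 1307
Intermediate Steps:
F(f, b) = 3 + b
j(a, s) = 0 (j(a, s) = (0*(3 + 6))*a = (0*9)*a = 0*a = 0)
U(18, -2)*j(-34, -11) + 1307 = -2*0 + 1307 = 0 + 1307 = 1307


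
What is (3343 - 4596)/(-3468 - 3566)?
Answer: 1253/7034 ≈ 0.17813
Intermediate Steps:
(3343 - 4596)/(-3468 - 3566) = -1253/(-7034) = -1253*(-1/7034) = 1253/7034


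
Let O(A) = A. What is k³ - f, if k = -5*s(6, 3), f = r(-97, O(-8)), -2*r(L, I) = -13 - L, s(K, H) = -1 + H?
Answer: -958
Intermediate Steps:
r(L, I) = 13/2 + L/2 (r(L, I) = -(-13 - L)/2 = 13/2 + L/2)
f = -42 (f = 13/2 + (½)*(-97) = 13/2 - 97/2 = -42)
k = -10 (k = -5*(-1 + 3) = -5*2 = -10)
k³ - f = (-10)³ - 1*(-42) = -1000 + 42 = -958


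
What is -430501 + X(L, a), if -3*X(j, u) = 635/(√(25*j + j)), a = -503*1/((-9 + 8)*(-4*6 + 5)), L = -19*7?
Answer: -430501 + 635*I*√3458/10374 ≈ -4.305e+5 + 3.5995*I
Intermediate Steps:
L = -133
a = -503/19 (a = -503*(-1/(-24 + 5)) = -503/((-19*(-1))) = -503/19 ≈ -26.474)
X(j, u) = -635*√26/(78*√j) (X(j, u) = -635/(3*(√(25*j + j))) = -635/(3*(√(26*j))) = -635/(3*(√26*√j)) = -635*√26/(26*√j)/3 = -635*√26/(78*√j))
-430501 + X(L, a) = -430501 - 635*√26/(78*√(-133)) = -430501 - 635*√26*(-I*√133/133)/78 = -430501 + 635*I*√3458/10374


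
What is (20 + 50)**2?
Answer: 4900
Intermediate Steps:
(20 + 50)**2 = 70**2 = 4900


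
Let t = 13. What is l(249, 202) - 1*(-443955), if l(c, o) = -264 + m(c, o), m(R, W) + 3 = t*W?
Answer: 446314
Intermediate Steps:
m(R, W) = -3 + 13*W
l(c, o) = -267 + 13*o (l(c, o) = -264 + (-3 + 13*o) = -267 + 13*o)
l(249, 202) - 1*(-443955) = (-267 + 13*202) - 1*(-443955) = (-267 + 2626) + 443955 = 2359 + 443955 = 446314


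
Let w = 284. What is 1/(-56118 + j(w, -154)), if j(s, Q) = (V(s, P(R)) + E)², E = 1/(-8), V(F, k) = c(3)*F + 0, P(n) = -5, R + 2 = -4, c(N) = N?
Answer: 64/42852673 ≈ 1.4935e-6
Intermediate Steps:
R = -6 (R = -2 - 4 = -6)
V(F, k) = 3*F (V(F, k) = 3*F + 0 = 3*F)
E = -⅛ ≈ -0.12500
j(s, Q) = (-⅛ + 3*s)² (j(s, Q) = (3*s - ⅛)² = (-⅛ + 3*s)²)
1/(-56118 + j(w, -154)) = 1/(-56118 + (-1 + 24*284)²/64) = 1/(-56118 + (-1 + 6816)²/64) = 1/(-56118 + (1/64)*6815²) = 1/(-56118 + (1/64)*46444225) = 1/(-56118 + 46444225/64) = 1/(42852673/64) = 64/42852673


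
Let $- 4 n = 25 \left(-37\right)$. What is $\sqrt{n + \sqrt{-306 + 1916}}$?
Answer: $\frac{\sqrt{925 + 4 \sqrt{1610}}}{2} \approx 16.473$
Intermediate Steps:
$n = \frac{925}{4}$ ($n = - \frac{25 \left(-37\right)}{4} = \left(- \frac{1}{4}\right) \left(-925\right) = \frac{925}{4} \approx 231.25$)
$\sqrt{n + \sqrt{-306 + 1916}} = \sqrt{\frac{925}{4} + \sqrt{-306 + 1916}} = \sqrt{\frac{925}{4} + \sqrt{1610}}$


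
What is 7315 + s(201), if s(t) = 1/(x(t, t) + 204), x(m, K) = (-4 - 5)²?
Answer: 2084776/285 ≈ 7315.0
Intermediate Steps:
x(m, K) = 81 (x(m, K) = (-9)² = 81)
s(t) = 1/285 (s(t) = 1/(81 + 204) = 1/285)
7315 + s(201) = 7315 + 1/285 = 2084776/285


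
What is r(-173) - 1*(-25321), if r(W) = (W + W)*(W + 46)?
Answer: 69263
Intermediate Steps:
r(W) = 2*W*(46 + W) (r(W) = (2*W)*(46 + W) = 2*W*(46 + W))
r(-173) - 1*(-25321) = 2*(-173)*(46 - 173) - 1*(-25321) = 2*(-173)*(-127) + 25321 = 43942 + 25321 = 69263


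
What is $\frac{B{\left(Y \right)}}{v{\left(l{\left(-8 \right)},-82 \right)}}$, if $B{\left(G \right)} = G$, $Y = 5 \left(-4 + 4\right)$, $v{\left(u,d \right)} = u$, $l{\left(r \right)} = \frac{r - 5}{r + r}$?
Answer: $0$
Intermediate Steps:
$l{\left(r \right)} = \frac{-5 + r}{2 r}$
$Y = 0$ ($Y = 5 \cdot 0 = 0$)
$\frac{B{\left(Y \right)}}{v{\left(l{\left(-8 \right)},-82 \right)}} = \frac{0}{\frac{1}{2} \frac{1}{-8} \left(-5 - 8\right)} = \frac{0}{\frac{1}{2} \left(- \frac{1}{8}\right) \left(-13\right)} = \frac{0}{\frac{13}{16}} = 0 \cdot \frac{16}{13} = 0$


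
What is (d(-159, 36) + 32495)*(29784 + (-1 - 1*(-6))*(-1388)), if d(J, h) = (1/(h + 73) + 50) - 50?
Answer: 80912442864/109 ≈ 7.4232e+8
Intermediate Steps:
d(J, h) = 1/(73 + h) (d(J, h) = (1/(73 + h) + 50) - 50 = (50 + 1/(73 + h)) - 50 = 1/(73 + h))
(d(-159, 36) + 32495)*(29784 + (-1 - 1*(-6))*(-1388)) = (1/(73 + 36) + 32495)*(29784 + (-1 - 1*(-6))*(-1388)) = (1/109 + 32495)*(29784 + (-1 + 6)*(-1388)) = (1/109 + 32495)*(29784 + 5*(-1388)) = 3541956*(29784 - 6940)/109 = (3541956/109)*22844 = 80912442864/109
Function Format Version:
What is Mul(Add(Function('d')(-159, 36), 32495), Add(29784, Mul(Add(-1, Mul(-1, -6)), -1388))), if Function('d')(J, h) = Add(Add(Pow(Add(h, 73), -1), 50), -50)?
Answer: Rational(80912442864, 109) ≈ 7.4232e+8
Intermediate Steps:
Function('d')(J, h) = Pow(Add(73, h), -1) (Function('d')(J, h) = Add(Add(Pow(Add(73, h), -1), 50), -50) = Add(Add(50, Pow(Add(73, h), -1)), -50) = Pow(Add(73, h), -1))
Mul(Add(Function('d')(-159, 36), 32495), Add(29784, Mul(Add(-1, Mul(-1, -6)), -1388))) = Mul(Add(Pow(Add(73, 36), -1), 32495), Add(29784, Mul(Add(-1, Mul(-1, -6)), -1388))) = Mul(Add(Pow(109, -1), 32495), Add(29784, Mul(Add(-1, 6), -1388))) = Mul(Add(Rational(1, 109), 32495), Add(29784, Mul(5, -1388))) = Mul(Rational(3541956, 109), Add(29784, -6940)) = Mul(Rational(3541956, 109), 22844) = Rational(80912442864, 109)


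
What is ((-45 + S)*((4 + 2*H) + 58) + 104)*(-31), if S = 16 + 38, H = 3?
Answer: -22196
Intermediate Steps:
S = 54
((-45 + S)*((4 + 2*H) + 58) + 104)*(-31) = ((-45 + 54)*((4 + 2*3) + 58) + 104)*(-31) = (9*((4 + 6) + 58) + 104)*(-31) = (9*(10 + 58) + 104)*(-31) = (9*68 + 104)*(-31) = (612 + 104)*(-31) = 716*(-31) = -22196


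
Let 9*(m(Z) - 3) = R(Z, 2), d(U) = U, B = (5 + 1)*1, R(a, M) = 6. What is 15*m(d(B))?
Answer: 55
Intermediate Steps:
B = 6 (B = 6*1 = 6)
m(Z) = 11/3 (m(Z) = 3 + (⅑)*6 = 3 + ⅔ = 11/3)
15*m(d(B)) = 15*(11/3) = 55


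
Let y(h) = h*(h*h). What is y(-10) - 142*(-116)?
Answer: 15472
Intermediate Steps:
y(h) = h**3 (y(h) = h*h**2 = h**3)
y(-10) - 142*(-116) = (-10)**3 - 142*(-116) = -1000 + 16472 = 15472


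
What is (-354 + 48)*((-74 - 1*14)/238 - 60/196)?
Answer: 10134/49 ≈ 206.82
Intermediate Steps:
(-354 + 48)*((-74 - 1*14)/238 - 60/196) = -306*((-74 - 14)*(1/238) - 60*1/196) = -306*(-88*1/238 - 15/49) = -306*(-44/119 - 15/49) = -306*(-563/833) = 10134/49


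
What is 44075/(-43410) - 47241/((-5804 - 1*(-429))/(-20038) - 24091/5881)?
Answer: 1123932491151637/91085301642 ≈ 12339.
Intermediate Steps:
44075/(-43410) - 47241/((-5804 - 1*(-429))/(-20038) - 24091/5881) = 44075*(-1/43410) - 47241/((-5804 + 429)*(-1/20038) - 24091*1/5881) = -8815/8682 - 47241/(-5375*(-1/20038) - 24091/5881) = -8815/8682 - 47241/(125/466 - 24091/5881) = -8815/8682 - 47241/(-10491281/2740546) = -8815/8682 - 47241*(-2740546/10491281) = -8815/8682 + 129466133586/10491281 = 1123932491151637/91085301642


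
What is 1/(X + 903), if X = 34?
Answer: 1/937 ≈ 0.0010672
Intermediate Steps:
1/(X + 903) = 1/(34 + 903) = 1/937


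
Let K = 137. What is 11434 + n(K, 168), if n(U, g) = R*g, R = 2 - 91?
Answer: -3518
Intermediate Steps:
R = -89
n(U, g) = -89*g
11434 + n(K, 168) = 11434 - 89*168 = 11434 - 14952 = -3518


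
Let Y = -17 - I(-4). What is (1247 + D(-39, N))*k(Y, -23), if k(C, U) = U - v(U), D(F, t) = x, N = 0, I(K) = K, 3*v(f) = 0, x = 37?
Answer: -29532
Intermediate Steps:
v(f) = 0 (v(f) = (⅓)*0 = 0)
D(F, t) = 37
Y = -13 (Y = -17 - 1*(-4) = -17 + 4 = -13)
k(C, U) = U (k(C, U) = U - 1*0 = U + 0 = U)
(1247 + D(-39, N))*k(Y, -23) = (1247 + 37)*(-23) = 1284*(-23) = -29532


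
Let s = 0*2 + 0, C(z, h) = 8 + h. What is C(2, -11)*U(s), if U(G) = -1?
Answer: 3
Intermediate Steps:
s = 0 (s = 0 + 0 = 0)
C(2, -11)*U(s) = (8 - 11)*(-1) = -3*(-1) = 3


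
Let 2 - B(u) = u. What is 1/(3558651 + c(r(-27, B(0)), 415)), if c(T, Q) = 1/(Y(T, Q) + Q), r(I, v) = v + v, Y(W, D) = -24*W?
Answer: 319/1135209670 ≈ 2.8101e-7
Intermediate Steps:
B(u) = 2 - u
r(I, v) = 2*v
c(T, Q) = 1/(Q - 24*T) (c(T, Q) = 1/(-24*T + Q) = 1/(Q - 24*T))
1/(3558651 + c(r(-27, B(0)), 415)) = 1/(3558651 + 1/(415 - 48*(2 - 1*0))) = 1/(3558651 + 1/(415 - 48*(2 + 0))) = 1/(3558651 + 1/(415 - 48*2)) = 1/(3558651 + 1/(415 - 24*4)) = 1/(3558651 + 1/(415 - 96)) = 1/(3558651 + 1/319) = 1/(1135209670/319) = 319/1135209670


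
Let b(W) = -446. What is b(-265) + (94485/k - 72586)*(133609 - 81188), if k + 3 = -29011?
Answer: -1240495807217/326 ≈ -3.8052e+9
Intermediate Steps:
k = -29014 (k = -3 - 29011 = -29014)
b(-265) + (94485/k - 72586)*(133609 - 81188) = -446 + (94485/(-29014) - 72586)*(133609 - 81188) = -446 + (94485*(-1/29014) - 72586)*52421 = -446 + (-94485/29014 - 72586)*52421 = -446 - 2106104689/29014*52421 = -446 - 1240495661821/326 = -1240495807217/326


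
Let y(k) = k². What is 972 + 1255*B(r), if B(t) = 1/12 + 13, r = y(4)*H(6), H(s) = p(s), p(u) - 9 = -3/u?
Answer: 208699/12 ≈ 17392.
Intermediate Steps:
p(u) = 9 - 3/u
H(s) = 9 - 3/s
r = 136 (r = 4²*(9 - 3/6) = 16*(9 - 3*⅙) = 16*(9 - ½) = 16*(17/2) = 136)
B(t) = 157/12 (B(t) = 1/12 + 13 = 157/12)
972 + 1255*B(r) = 972 + 1255*(157/12) = 972 + 197035/12 = 208699/12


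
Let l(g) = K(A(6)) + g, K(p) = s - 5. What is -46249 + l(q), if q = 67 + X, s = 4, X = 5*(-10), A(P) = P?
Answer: -46233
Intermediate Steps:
X = -50
K(p) = -1 (K(p) = 4 - 5 = -1)
q = 17 (q = 67 - 50 = 17)
l(g) = -1 + g
-46249 + l(q) = -46249 + (-1 + 17) = -46249 + 16 = -46233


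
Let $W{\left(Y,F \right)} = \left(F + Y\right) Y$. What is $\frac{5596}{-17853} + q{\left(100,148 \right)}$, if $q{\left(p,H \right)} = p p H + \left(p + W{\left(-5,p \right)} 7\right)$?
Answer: $\frac{26364858479}{17853} \approx 1.4768 \cdot 10^{6}$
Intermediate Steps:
$W{\left(Y,F \right)} = Y \left(F + Y\right)$
$q{\left(p,H \right)} = 175 - 34 p + H p^{2}$ ($q{\left(p,H \right)} = p p H + \left(p + - 5 \left(p - 5\right) 7\right) = p^{2} H + \left(p + - 5 \left(-5 + p\right) 7\right) = H p^{2} + \left(p + \left(25 - 5 p\right) 7\right) = H p^{2} - \left(-175 + 34 p\right) = 175 - 34 p + H p^{2}$)
$\frac{5596}{-17853} + q{\left(100,148 \right)} = \frac{5596}{-17853} + \left(175 - 3400 + 148 \cdot 100^{2}\right) = 5596 \left(- \frac{1}{17853}\right) + \left(175 - 3400 + 148 \cdot 10000\right) = - \frac{5596}{17853} + \left(175 - 3400 + 1480000\right) = - \frac{5596}{17853} + 1476775 = \frac{26364858479}{17853}$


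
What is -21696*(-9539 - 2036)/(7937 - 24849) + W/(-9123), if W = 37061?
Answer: -143231044577/9643011 ≈ -14853.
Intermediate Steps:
-21696*(-9539 - 2036)/(7937 - 24849) + W/(-9123) = -21696*(-9539 - 2036)/(7937 - 24849) + 37061/(-9123) = -21696/((-16912/(-11575))) + 37061*(-1/9123) = -21696/((-16912*(-1/11575))) - 37061/9123 = -21696/16912/11575 - 37061/9123 = -21696*11575/16912 - 37061/9123 = -15695700/1057 - 37061/9123 = -143231044577/9643011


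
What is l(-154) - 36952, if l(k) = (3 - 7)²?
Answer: -36936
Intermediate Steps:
l(k) = 16 (l(k) = (-4)² = 16)
l(-154) - 36952 = 16 - 36952 = -36936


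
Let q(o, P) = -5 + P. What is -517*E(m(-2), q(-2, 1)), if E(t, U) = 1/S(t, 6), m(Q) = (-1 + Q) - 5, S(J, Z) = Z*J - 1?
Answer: 517/49 ≈ 10.551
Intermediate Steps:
S(J, Z) = -1 + J*Z (S(J, Z) = J*Z - 1 = -1 + J*Z)
m(Q) = -6 + Q
E(t, U) = 1/(-1 + 6*t) (E(t, U) = 1/(-1 + t*6) = 1/(-1 + 6*t))
-517*E(m(-2), q(-2, 1)) = -517/(-1 + 6*(-6 - 2)) = -517/(-1 + 6*(-8)) = -517/(-1 - 48) = -517/(-49) = -517*(-1/49) = 517/49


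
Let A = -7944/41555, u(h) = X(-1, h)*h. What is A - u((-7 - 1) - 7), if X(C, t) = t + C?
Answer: -9981144/41555 ≈ -240.19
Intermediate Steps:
X(C, t) = C + t
u(h) = h*(-1 + h) (u(h) = (-1 + h)*h = h*(-1 + h))
A = -7944/41555 (A = -7944*1/41555 = -7944/41555 ≈ -0.19117)
A - u((-7 - 1) - 7) = -7944/41555 - ((-7 - 1) - 7)*(-1 + ((-7 - 1) - 7)) = -7944/41555 - (-8 - 7)*(-1 + (-8 - 7)) = -7944/41555 - (-15)*(-1 - 15) = -7944/41555 - (-15)*(-16) = -7944/41555 - 1*240 = -7944/41555 - 240 = -9981144/41555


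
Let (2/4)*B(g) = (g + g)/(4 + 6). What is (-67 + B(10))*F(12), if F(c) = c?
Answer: -756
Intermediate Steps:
B(g) = 2*g/5 (B(g) = 2*((g + g)/(4 + 6)) = 2*((2*g)/10) = 2*((2*g)*(1/10)) = 2*(g/5) = 2*g/5)
(-67 + B(10))*F(12) = (-67 + (2/5)*10)*12 = (-67 + 4)*12 = -63*12 = -756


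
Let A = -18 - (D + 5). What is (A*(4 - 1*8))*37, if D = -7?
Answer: 2368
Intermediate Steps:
A = -16 (A = -18 - (-7 + 5) = -18 - 1*(-2) = -18 + 2 = -16)
(A*(4 - 1*8))*37 = -16*(4 - 1*8)*37 = -16*(4 - 8)*37 = -16*(-4)*37 = 64*37 = 2368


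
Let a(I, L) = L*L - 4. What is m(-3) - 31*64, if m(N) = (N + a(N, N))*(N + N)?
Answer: -1996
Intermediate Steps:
a(I, L) = -4 + L² (a(I, L) = L² - 4 = -4 + L²)
m(N) = 2*N*(-4 + N + N²) (m(N) = (N + (-4 + N²))*(N + N) = (-4 + N + N²)*(2*N) = 2*N*(-4 + N + N²))
m(-3) - 31*64 = 2*(-3)*(-4 - 3 + (-3)²) - 31*64 = 2*(-3)*(-4 - 3 + 9) - 1984 = 2*(-3)*2 - 1984 = -12 - 1984 = -1996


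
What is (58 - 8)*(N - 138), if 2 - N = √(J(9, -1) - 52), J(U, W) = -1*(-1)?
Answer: -6800 - 50*I*√51 ≈ -6800.0 - 357.07*I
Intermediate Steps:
J(U, W) = 1
N = 2 - I*√51 (N = 2 - √(1 - 52) = 2 - √(-51) = 2 - I*√51 ≈ 2.0 - 7.1414*I)
(58 - 8)*(N - 138) = (58 - 8)*((2 - I*√51) - 138) = 50*(-136 - I*√51) = -6800 - 50*I*√51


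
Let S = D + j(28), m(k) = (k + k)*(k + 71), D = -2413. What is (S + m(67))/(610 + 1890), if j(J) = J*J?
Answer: 16863/2500 ≈ 6.7452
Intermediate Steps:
j(J) = J²
m(k) = 2*k*(71 + k) (m(k) = (2*k)*(71 + k) = 2*k*(71 + k))
S = -1629 (S = -2413 + 28² = -2413 + 784 = -1629)
(S + m(67))/(610 + 1890) = (-1629 + 2*67*(71 + 67))/(610 + 1890) = (-1629 + 2*67*138)/2500 = (-1629 + 18492)*(1/2500) = 16863*(1/2500) = 16863/2500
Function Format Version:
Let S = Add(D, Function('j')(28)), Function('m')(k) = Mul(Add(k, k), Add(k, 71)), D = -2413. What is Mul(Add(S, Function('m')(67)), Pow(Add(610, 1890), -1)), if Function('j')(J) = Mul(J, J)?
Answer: Rational(16863, 2500) ≈ 6.7452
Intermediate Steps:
Function('j')(J) = Pow(J, 2)
Function('m')(k) = Mul(2, k, Add(71, k)) (Function('m')(k) = Mul(Mul(2, k), Add(71, k)) = Mul(2, k, Add(71, k)))
S = -1629 (S = Add(-2413, Pow(28, 2)) = Add(-2413, 784) = -1629)
Mul(Add(S, Function('m')(67)), Pow(Add(610, 1890), -1)) = Mul(Add(-1629, Mul(2, 67, Add(71, 67))), Pow(Add(610, 1890), -1)) = Mul(Add(-1629, Mul(2, 67, 138)), Pow(2500, -1)) = Mul(Add(-1629, 18492), Rational(1, 2500)) = Mul(16863, Rational(1, 2500)) = Rational(16863, 2500)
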